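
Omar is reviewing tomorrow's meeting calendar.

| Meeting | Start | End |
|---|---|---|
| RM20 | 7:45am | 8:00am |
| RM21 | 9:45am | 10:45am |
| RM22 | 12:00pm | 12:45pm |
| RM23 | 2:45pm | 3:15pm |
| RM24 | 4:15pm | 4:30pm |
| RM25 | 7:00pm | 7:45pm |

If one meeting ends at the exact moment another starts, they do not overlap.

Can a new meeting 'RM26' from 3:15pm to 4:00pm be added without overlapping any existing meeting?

Yes — the slot is free

RM20: ends 8:00am at or before RM26 starts 3:15pm → clear.
RM21: ends 10:45am at or before RM26 starts 3:15pm → clear.
RM22: ends 12:45pm at or before RM26 starts 3:15pm → clear.
RM23: ends 3:15pm at or before RM26 starts 3:15pm → clear.
RM24: starts 4:15pm at or after RM26 ends 4:00pm → clear.
RM25: starts 7:00pm at or after RM26 ends 4:00pm → clear.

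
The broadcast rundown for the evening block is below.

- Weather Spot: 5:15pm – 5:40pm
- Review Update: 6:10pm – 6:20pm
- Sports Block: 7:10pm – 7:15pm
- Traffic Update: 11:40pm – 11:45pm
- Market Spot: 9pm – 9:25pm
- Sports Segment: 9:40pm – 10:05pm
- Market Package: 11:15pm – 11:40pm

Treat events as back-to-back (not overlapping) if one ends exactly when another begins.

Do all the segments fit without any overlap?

Check each pair: they overlap iff neither finishes before the other starts.
Sorted by start: Weather Spot, Review Update, Sports Block, Market Spot, Sports Segment, Market Package, Traffic Update.
Review Update starts after Weather Spot ends, so Weather Spot has no further overlaps.
Sports Block starts after Review Update ends, so Review Update has no further overlaps.
Market Spot starts after Sports Block ends, so Sports Block has no further overlaps.
Sports Segment starts after Market Spot ends, so Market Spot has no further overlaps.
Market Package starts after Sports Segment ends, so Sports Segment has no further overlaps.
Traffic Update starts exactly when Market Package ends (back-to-back, no overlap).
Every pair is clear; the schedule has no overlaps.

Yes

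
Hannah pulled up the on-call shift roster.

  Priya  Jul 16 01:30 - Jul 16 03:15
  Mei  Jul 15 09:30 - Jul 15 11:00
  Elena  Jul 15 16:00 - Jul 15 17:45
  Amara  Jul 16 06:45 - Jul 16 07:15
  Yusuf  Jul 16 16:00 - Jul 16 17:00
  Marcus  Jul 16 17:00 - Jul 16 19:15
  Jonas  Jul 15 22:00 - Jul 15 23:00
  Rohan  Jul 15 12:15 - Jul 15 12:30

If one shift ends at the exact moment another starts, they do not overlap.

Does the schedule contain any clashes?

No

Check each pair: they overlap iff neither finishes before the other starts.
Sorted by start: Mei, Rohan, Elena, Jonas, Priya, Amara, Yusuf, Marcus.
Rohan starts after Mei ends; Mei is clear from here.
Elena starts after Rohan ends; Rohan is clear from here.
Jonas starts after Elena ends; Elena is clear from here.
Priya starts after Jonas ends; Jonas is clear from here.
Amara starts after Priya ends; Priya is clear from here.
Yusuf starts after Amara ends; Amara is clear from here.
Marcus starts exactly when Yusuf ends (back-to-back, no overlap).
Every pair is clear; the schedule has no overlaps.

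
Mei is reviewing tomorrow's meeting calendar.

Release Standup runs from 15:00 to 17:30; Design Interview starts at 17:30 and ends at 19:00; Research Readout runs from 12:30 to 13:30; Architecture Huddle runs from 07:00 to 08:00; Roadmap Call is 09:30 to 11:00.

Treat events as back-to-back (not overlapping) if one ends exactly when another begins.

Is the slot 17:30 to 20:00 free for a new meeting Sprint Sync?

No — it overlaps Design Interview

Architecture Huddle: ends 08:00 at or before Sprint Sync starts 17:30 → clear.
Roadmap Call: ends 11:00 at or before Sprint Sync starts 17:30 → clear.
Research Readout: ends 13:30 at or before Sprint Sync starts 17:30 → clear.
Release Standup: ends 17:30 at or before Sprint Sync starts 17:30 → clear.
Design Interview: starts 17:30 before Sprint Sync ends 20:00, and ends 19:00 after Sprint Sync starts 17:30 → overlap.
Sprint Sync overlaps Design Interview.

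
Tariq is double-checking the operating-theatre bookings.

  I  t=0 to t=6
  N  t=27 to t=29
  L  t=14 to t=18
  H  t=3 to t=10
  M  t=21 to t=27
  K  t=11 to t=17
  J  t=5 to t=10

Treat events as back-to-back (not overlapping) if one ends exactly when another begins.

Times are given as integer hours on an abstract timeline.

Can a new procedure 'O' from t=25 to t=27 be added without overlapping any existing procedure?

No — it overlaps M

I: ends t=6 at or before O starts t=25 → clear.
H: ends t=10 at or before O starts t=25 → clear.
J: ends t=10 at or before O starts t=25 → clear.
K: ends t=17 at or before O starts t=25 → clear.
L: ends t=18 at or before O starts t=25 → clear.
M: starts t=21 before O ends t=27, and ends t=27 after O starts t=25 → overlap.
N: starts t=27 at or after O ends t=27 → clear.
O overlaps M.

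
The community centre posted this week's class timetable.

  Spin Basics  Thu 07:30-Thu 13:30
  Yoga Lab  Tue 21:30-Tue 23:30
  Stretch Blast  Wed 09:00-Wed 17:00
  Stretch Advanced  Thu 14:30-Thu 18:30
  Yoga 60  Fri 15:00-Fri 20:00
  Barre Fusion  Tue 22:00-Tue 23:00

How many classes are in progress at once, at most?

2

Sweep the timeline, counting +1 at each start and −1 at each end (ends before starts at a tie):
Tue 21:30 start Yoga Lab → 1
Tue 22:00 start Barre Fusion → 2
Tue 23:00 end Barre Fusion → 1
Tue 23:30 end Yoga Lab → 0
Wed 09:00 start Stretch Blast → 1
Wed 17:00 end Stretch Blast → 0
Thu 07:30 start Spin Basics → 1
Thu 13:30 end Spin Basics → 0
Thu 14:30 start Stretch Advanced → 1
Thu 18:30 end Stretch Advanced → 0
Fri 15:00 start Yoga 60 → 1
Fri 20:00 end Yoga 60 → 0
Peak is 2, at Tue 22:00 (Barre Fusion, Yoga Lab).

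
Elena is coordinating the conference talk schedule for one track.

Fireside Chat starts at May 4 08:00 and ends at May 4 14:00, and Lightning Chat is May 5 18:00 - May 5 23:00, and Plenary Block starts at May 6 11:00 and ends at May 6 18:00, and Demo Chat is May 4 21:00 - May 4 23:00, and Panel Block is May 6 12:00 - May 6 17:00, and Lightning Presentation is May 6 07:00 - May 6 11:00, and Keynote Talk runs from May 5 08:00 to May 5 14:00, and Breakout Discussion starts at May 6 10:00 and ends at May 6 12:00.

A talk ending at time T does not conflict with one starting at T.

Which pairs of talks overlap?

Sorted by start: Fireside Chat, Demo Chat, Keynote Talk, Lightning Chat, Lightning Presentation, Breakout Discussion, Plenary Block, Panel Block.
Demo Chat starts after Fireside Chat ends, so Fireside Chat has no further overlaps.
Keynote Talk starts after Demo Chat ends, so Demo Chat has no further overlaps.
Lightning Chat starts after Keynote Talk ends, so Keynote Talk has no further overlaps.
Lightning Presentation starts after Lightning Chat ends, so Lightning Chat has no further overlaps.
Breakout Discussion starts before Lightning Presentation ends → Lightning Presentation and Breakout Discussion overlap.
Plenary Block starts exactly when Lightning Presentation ends (back-to-back, no overlap), so Lightning Presentation has no further overlaps.
Plenary Block starts before Breakout Discussion ends → Breakout Discussion and Plenary Block overlap.
Panel Block starts exactly when Breakout Discussion ends (back-to-back, no overlap).
Panel Block starts before Plenary Block ends → Plenary Block and Panel Block overlap.

Breakout Discussion & Lightning Presentation, Breakout Discussion & Plenary Block, Panel Block & Plenary Block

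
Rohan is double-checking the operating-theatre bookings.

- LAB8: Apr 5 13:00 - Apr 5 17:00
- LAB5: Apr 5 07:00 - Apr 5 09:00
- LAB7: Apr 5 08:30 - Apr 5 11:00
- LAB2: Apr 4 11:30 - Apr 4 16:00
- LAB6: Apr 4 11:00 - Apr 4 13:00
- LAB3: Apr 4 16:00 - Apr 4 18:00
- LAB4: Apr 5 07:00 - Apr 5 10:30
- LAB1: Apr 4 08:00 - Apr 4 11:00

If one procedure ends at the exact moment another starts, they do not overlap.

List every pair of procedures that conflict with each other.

LAB2 & LAB6, LAB4 & LAB5, LAB4 & LAB7, LAB5 & LAB7

Check each pair: they overlap iff neither finishes before the other starts.
Sorted by start: LAB1, LAB6, LAB2, LAB3, LAB4, LAB5, LAB7, LAB8.
LAB6 starts exactly when LAB1 ends (back-to-back, no overlap) — done with LAB1.
LAB2 starts before LAB6 ends → LAB6 and LAB2 overlap.
LAB3 starts after LAB6 ends — done with LAB6.
LAB3 starts exactly when LAB2 ends (back-to-back, no overlap) — done with LAB2.
LAB4 starts after LAB3 ends — done with LAB3.
LAB5 starts before LAB4 ends → LAB4 and LAB5 overlap.
LAB7 starts before LAB4 ends → LAB4 and LAB7 overlap.
LAB8 starts after LAB4 ends.
LAB7 starts before LAB5 ends → LAB5 and LAB7 overlap.
LAB8 starts after LAB5 ends.
LAB8 starts after LAB7 ends.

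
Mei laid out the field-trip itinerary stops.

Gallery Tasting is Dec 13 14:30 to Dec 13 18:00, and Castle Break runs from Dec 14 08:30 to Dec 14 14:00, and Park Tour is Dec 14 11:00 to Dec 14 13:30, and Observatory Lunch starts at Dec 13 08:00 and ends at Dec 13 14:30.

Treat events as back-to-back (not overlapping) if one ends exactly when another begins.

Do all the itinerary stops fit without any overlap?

No

Sorted by start: Observatory Lunch, Gallery Tasting, Castle Break, Park Tour.
Gallery Tasting starts exactly when Observatory Lunch ends (back-to-back, no overlap), so Observatory Lunch has no further overlaps.
Castle Break starts after Gallery Tasting ends, so Gallery Tasting has no further overlaps.
Park Tour starts before Castle Break ends → Castle Break and Park Tour overlap.
That's a conflict, so the schedule is not conflict-free.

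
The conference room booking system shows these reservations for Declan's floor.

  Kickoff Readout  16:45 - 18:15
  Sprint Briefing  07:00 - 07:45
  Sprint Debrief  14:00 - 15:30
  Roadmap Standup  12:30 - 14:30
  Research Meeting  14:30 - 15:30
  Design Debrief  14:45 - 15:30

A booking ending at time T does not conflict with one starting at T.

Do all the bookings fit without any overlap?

No

Sorted by start: Sprint Briefing, Roadmap Standup, Sprint Debrief, Research Meeting, Design Debrief, Kickoff Readout.
Roadmap Standup starts after Sprint Briefing ends, so nothing later overlaps Sprint Briefing either.
Sprint Debrief starts before Roadmap Standup ends → Roadmap Standup and Sprint Debrief overlap.
That's a conflict, so the schedule is not conflict-free.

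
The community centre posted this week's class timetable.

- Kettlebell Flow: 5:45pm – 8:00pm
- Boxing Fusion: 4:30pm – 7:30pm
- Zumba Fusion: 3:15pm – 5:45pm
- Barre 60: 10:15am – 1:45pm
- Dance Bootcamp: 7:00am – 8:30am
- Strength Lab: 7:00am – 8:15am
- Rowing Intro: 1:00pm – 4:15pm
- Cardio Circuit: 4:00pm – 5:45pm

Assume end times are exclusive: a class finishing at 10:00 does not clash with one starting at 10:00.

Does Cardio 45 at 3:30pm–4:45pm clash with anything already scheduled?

Yes — it overlaps Boxing Fusion, Cardio Circuit, Rowing Intro, Zumba Fusion

Dance Bootcamp: ends 8:30am at or before Cardio 45 starts 3:30pm → clear.
Strength Lab: ends 8:15am at or before Cardio 45 starts 3:30pm → clear.
Barre 60: ends 1:45pm at or before Cardio 45 starts 3:30pm → clear.
Rowing Intro: starts 1:00pm before Cardio 45 ends 4:45pm, and ends 4:15pm after Cardio 45 starts 3:30pm → overlap.
Zumba Fusion: starts 3:15pm before Cardio 45 ends 4:45pm, and ends 5:45pm after Cardio 45 starts 3:30pm → overlap.
Cardio Circuit: starts 4:00pm before Cardio 45 ends 4:45pm, and ends 5:45pm after Cardio 45 starts 3:30pm → overlap.
Boxing Fusion: starts 4:30pm before Cardio 45 ends 4:45pm, and ends 7:30pm after Cardio 45 starts 3:30pm → overlap.
Kettlebell Flow: starts 5:45pm at or after Cardio 45 ends 4:45pm → clear.
Cardio 45 overlaps Rowing Intro, Cardio Circuit, Zumba Fusion, Boxing Fusion.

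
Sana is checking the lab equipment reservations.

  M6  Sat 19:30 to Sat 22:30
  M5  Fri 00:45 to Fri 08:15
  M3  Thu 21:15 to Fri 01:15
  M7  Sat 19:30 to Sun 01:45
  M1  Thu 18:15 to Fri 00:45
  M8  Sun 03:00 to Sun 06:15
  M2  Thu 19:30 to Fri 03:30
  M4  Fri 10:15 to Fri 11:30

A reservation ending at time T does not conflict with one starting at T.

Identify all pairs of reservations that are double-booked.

M1 & M2, M1 & M3, M2 & M3, M2 & M5, M3 & M5, M6 & M7

Sorted by start: M1, M2, M3, M5, M4, M6, M7, M8.
M2 starts before M1 ends → M1 and M2 overlap.
M3 starts before M1 ends → M1 and M3 overlap.
M5 starts exactly when M1 ends (back-to-back, no overlap), so nothing later overlaps M1 either.
M3 starts before M2 ends → M2 and M3 overlap.
M5 starts before M2 ends → M2 and M5 overlap.
M4 starts after M2 ends, so nothing later overlaps M2 either.
M5 starts before M3 ends → M3 and M5 overlap.
M4 starts after M3 ends, so nothing later overlaps M3 either.
M4 starts after M5 ends, so nothing later overlaps M5 either.
M6 starts after M4 ends, so nothing later overlaps M4 either.
M7 starts before M6 ends → M6 and M7 overlap.
M8 starts after M6 ends.
M8 starts after M7 ends.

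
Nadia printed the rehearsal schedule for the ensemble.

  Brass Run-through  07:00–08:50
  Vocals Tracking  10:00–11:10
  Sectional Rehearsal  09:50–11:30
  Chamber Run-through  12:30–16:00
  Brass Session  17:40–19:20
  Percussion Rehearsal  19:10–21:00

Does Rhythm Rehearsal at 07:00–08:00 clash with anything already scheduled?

Brass Run-through: starts 07:00 before Rhythm Rehearsal ends 08:00, and ends 08:50 after Rhythm Rehearsal starts 07:00 → overlap.
Sectional Rehearsal: starts 09:50 at or after Rhythm Rehearsal ends 08:00 → clear.
Vocals Tracking: starts 10:00 at or after Rhythm Rehearsal ends 08:00 → clear.
Chamber Run-through: starts 12:30 at or after Rhythm Rehearsal ends 08:00 → clear.
Brass Session: starts 17:40 at or after Rhythm Rehearsal ends 08:00 → clear.
Percussion Rehearsal: starts 19:10 at or after Rhythm Rehearsal ends 08:00 → clear.
Rhythm Rehearsal overlaps Brass Run-through.

Yes — it overlaps Brass Run-through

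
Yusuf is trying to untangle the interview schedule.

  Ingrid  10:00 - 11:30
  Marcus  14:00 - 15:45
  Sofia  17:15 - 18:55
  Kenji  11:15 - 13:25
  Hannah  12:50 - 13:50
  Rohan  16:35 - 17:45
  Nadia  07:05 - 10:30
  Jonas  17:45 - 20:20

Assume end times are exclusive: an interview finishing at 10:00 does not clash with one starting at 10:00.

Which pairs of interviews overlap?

Sorted by start: Nadia, Ingrid, Kenji, Hannah, Marcus, Rohan, Sofia, Jonas.
Ingrid starts before Nadia ends → Nadia and Ingrid overlap.
Kenji starts after Nadia ends — done with Nadia.
Kenji starts before Ingrid ends → Ingrid and Kenji overlap.
Hannah starts after Ingrid ends — done with Ingrid.
Hannah starts before Kenji ends → Kenji and Hannah overlap.
Marcus starts after Kenji ends — done with Kenji.
Marcus starts after Hannah ends — done with Hannah.
Rohan starts after Marcus ends — done with Marcus.
Sofia starts before Rohan ends → Rohan and Sofia overlap.
Jonas starts exactly when Rohan ends (back-to-back, no overlap).
Jonas starts before Sofia ends → Sofia and Jonas overlap.

Hannah & Kenji, Ingrid & Kenji, Ingrid & Nadia, Jonas & Sofia, Rohan & Sofia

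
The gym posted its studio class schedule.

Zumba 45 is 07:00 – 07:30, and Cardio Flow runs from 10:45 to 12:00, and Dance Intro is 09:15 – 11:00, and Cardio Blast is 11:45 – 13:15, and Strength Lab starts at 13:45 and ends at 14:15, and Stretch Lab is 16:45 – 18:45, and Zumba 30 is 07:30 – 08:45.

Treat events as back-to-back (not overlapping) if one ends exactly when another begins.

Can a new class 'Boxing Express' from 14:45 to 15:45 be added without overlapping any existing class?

Yes — the slot is free

Zumba 45: ends 07:30 at or before Boxing Express starts 14:45 → clear.
Zumba 30: ends 08:45 at or before Boxing Express starts 14:45 → clear.
Dance Intro: ends 11:00 at or before Boxing Express starts 14:45 → clear.
Cardio Flow: ends 12:00 at or before Boxing Express starts 14:45 → clear.
Cardio Blast: ends 13:15 at or before Boxing Express starts 14:45 → clear.
Strength Lab: ends 14:15 at or before Boxing Express starts 14:45 → clear.
Stretch Lab: starts 16:45 at or after Boxing Express ends 15:45 → clear.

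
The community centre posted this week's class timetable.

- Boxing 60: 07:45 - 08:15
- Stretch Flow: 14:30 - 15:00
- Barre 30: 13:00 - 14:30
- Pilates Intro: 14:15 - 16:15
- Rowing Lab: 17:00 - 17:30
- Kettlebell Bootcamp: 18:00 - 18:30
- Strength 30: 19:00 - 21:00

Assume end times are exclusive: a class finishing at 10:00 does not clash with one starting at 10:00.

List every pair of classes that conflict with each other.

Two intervals overlap when each starts before the other ends.
Sorted by start: Boxing 60, Barre 30, Pilates Intro, Stretch Flow, Rowing Lab, Kettlebell Bootcamp, Strength 30.
Barre 30 starts after Boxing 60 ends, so Boxing 60 has no further overlaps.
Pilates Intro starts before Barre 30 ends → Barre 30 and Pilates Intro overlap.
Stretch Flow starts exactly when Barre 30 ends (back-to-back, no overlap), so Barre 30 has no further overlaps.
Stretch Flow starts before Pilates Intro ends → Pilates Intro and Stretch Flow overlap.
Rowing Lab starts after Pilates Intro ends, so Pilates Intro has no further overlaps.
Rowing Lab starts after Stretch Flow ends, so Stretch Flow has no further overlaps.
Kettlebell Bootcamp starts after Rowing Lab ends, so Rowing Lab has no further overlaps.
Strength 30 starts after Kettlebell Bootcamp ends.

Barre 30 & Pilates Intro, Pilates Intro & Stretch Flow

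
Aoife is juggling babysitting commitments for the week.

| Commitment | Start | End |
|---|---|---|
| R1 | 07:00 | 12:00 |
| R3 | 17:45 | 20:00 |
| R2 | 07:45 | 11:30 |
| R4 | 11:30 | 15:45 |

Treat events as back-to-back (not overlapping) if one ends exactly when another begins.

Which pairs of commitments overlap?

R1 & R2, R1 & R4

Sorted by start: R1, R2, R4, R3.
R2 starts before R1 ends → R1 and R2 overlap.
R4 starts before R1 ends → R1 and R4 overlap.
R3 starts after R1 ends.
R4 starts exactly when R2 ends (back-to-back, no overlap); R2 is clear from here.
R3 starts after R4 ends.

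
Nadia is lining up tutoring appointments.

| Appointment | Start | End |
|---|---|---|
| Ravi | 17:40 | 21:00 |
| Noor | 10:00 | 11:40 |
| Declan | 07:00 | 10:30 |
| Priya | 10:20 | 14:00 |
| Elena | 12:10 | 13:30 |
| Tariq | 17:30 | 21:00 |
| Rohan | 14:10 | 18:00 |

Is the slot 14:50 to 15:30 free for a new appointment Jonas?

No — it overlaps Rohan

Declan: ends 10:30 at or before Jonas starts 14:50 → clear.
Noor: ends 11:40 at or before Jonas starts 14:50 → clear.
Priya: ends 14:00 at or before Jonas starts 14:50 → clear.
Elena: ends 13:30 at or before Jonas starts 14:50 → clear.
Rohan: starts 14:10 before Jonas ends 15:30, and ends 18:00 after Jonas starts 14:50 → overlap.
Tariq: starts 17:30 at or after Jonas ends 15:30 → clear.
Ravi: starts 17:40 at or after Jonas ends 15:30 → clear.
Jonas overlaps Rohan.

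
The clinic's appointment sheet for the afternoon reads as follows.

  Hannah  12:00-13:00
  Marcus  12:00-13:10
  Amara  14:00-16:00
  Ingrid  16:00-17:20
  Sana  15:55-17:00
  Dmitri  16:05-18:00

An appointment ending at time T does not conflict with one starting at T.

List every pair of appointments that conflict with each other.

Amara & Sana, Dmitri & Ingrid, Dmitri & Sana, Hannah & Marcus, Ingrid & Sana

Sorted by start: Hannah, Marcus, Amara, Sana, Ingrid, Dmitri.
Marcus starts before Hannah ends → Hannah and Marcus overlap.
Amara starts after Hannah ends, so Hannah has no further overlaps.
Amara starts after Marcus ends, so Marcus has no further overlaps.
Sana starts before Amara ends → Amara and Sana overlap.
Ingrid starts exactly when Amara ends (back-to-back, no overlap), so Amara has no further overlaps.
Ingrid starts before Sana ends → Sana and Ingrid overlap.
Dmitri starts before Sana ends → Sana and Dmitri overlap.
Dmitri starts before Ingrid ends → Ingrid and Dmitri overlap.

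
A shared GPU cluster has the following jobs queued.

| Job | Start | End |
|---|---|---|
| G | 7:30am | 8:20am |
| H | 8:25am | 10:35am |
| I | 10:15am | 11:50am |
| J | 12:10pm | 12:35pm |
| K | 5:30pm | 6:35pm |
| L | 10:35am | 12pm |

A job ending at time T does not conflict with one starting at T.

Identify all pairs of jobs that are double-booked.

H & I, I & L

Sorted by start: G, H, I, L, J, K.
H starts after G ends, so nothing later overlaps G either.
I starts before H ends → H and I overlap.
L starts exactly when H ends (back-to-back, no overlap), so nothing later overlaps H either.
L starts before I ends → I and L overlap.
J starts after I ends, so nothing later overlaps I either.
J starts after L ends, so nothing later overlaps L either.
K starts after J ends.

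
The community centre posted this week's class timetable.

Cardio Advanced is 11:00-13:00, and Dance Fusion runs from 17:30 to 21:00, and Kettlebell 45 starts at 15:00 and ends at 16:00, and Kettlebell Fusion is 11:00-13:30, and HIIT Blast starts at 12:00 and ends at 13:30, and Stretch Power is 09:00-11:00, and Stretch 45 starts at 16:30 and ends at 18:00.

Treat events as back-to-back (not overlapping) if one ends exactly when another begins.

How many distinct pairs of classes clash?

Check each pair: they overlap iff neither finishes before the other starts.
Sorted by start: Stretch Power, Kettlebell Fusion, Cardio Advanced, HIIT Blast, Kettlebell 45, Stretch 45, Dance Fusion.
Kettlebell Fusion starts exactly when Stretch Power ends (back-to-back, no overlap) — done with Stretch Power.
Cardio Advanced starts before Kettlebell Fusion ends → Kettlebell Fusion and Cardio Advanced overlap.
HIIT Blast starts before Kettlebell Fusion ends → Kettlebell Fusion and HIIT Blast overlap.
Kettlebell 45 starts after Kettlebell Fusion ends — done with Kettlebell Fusion.
HIIT Blast starts before Cardio Advanced ends → Cardio Advanced and HIIT Blast overlap.
Kettlebell 45 starts after Cardio Advanced ends — done with Cardio Advanced.
Kettlebell 45 starts after HIIT Blast ends — done with HIIT Blast.
Stretch 45 starts after Kettlebell 45 ends — done with Kettlebell 45.
Dance Fusion starts before Stretch 45 ends → Stretch 45 and Dance Fusion overlap.
Overlapping pairs: Cardio Advanced & HIIT Blast, Cardio Advanced & Kettlebell Fusion, Dance Fusion & Stretch 45, HIIT Blast & Kettlebell Fusion — 4 in total.

4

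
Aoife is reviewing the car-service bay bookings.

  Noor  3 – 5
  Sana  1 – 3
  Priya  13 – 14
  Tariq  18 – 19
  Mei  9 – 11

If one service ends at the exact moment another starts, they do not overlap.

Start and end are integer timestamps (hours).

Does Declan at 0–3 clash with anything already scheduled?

Sana: starts 1 before Declan ends 3, and ends 3 after Declan starts 0 → overlap.
Noor: starts 3 at or after Declan ends 3 → clear.
Mei: starts 9 at or after Declan ends 3 → clear.
Priya: starts 13 at or after Declan ends 3 → clear.
Tariq: starts 18 at or after Declan ends 3 → clear.
Declan overlaps Sana.

Yes — it overlaps Sana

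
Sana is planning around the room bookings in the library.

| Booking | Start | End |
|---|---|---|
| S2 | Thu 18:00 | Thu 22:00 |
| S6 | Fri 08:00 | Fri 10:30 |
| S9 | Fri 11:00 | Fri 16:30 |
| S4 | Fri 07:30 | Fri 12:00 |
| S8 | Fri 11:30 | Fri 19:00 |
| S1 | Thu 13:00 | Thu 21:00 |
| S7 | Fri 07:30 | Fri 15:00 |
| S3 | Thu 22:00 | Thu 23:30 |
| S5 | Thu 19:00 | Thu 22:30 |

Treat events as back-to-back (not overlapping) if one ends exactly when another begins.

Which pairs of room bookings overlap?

S1 & S2, S1 & S5, S2 & S5, S3 & S5, S4 & S6, S4 & S7, S4 & S8, S4 & S9, S6 & S7, S7 & S8, S7 & S9, S8 & S9

Sorted by start: S1, S2, S5, S3, S4, S7, S6, S9, S8.
S2 starts before S1 ends → S1 and S2 overlap.
S5 starts before S1 ends → S1 and S5 overlap.
S3 starts after S1 ends, so nothing later overlaps S1 either.
S5 starts before S2 ends → S2 and S5 overlap.
S3 starts exactly when S2 ends (back-to-back, no overlap), so nothing later overlaps S2 either.
S3 starts before S5 ends → S5 and S3 overlap.
S4 starts after S5 ends, so nothing later overlaps S5 either.
S4 starts after S3 ends, so nothing later overlaps S3 either.
S7 starts before S4 ends → S4 and S7 overlap.
S6 starts before S4 ends → S4 and S6 overlap.
S9 starts before S4 ends → S4 and S9 overlap.
S8 starts before S4 ends → S4 and S8 overlap.
S6 starts before S7 ends → S7 and S6 overlap.
S9 starts before S7 ends → S7 and S9 overlap.
S8 starts before S7 ends → S7 and S8 overlap.
S9 starts after S6 ends, so nothing later overlaps S6 either.
S8 starts before S9 ends → S9 and S8 overlap.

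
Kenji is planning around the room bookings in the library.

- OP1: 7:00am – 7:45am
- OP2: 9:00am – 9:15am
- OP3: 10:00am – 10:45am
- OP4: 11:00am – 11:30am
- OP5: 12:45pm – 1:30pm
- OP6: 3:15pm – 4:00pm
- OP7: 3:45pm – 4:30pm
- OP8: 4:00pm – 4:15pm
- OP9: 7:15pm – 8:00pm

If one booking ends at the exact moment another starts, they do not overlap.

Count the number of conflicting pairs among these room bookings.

2

Sorted by start: OP1, OP2, OP3, OP4, OP5, OP6, OP7, OP8, OP9.
OP2 starts after OP1 ends; OP1 is clear from here.
OP3 starts after OP2 ends; OP2 is clear from here.
OP4 starts after OP3 ends; OP3 is clear from here.
OP5 starts after OP4 ends; OP4 is clear from here.
OP6 starts after OP5 ends; OP5 is clear from here.
OP7 starts before OP6 ends → OP6 and OP7 overlap.
OP8 starts exactly when OP6 ends (back-to-back, no overlap); OP6 is clear from here.
OP8 starts before OP7 ends → OP7 and OP8 overlap.
OP9 starts after OP7 ends.
OP9 starts after OP8 ends.
Overlapping pairs: OP6 & OP7, OP7 & OP8 — 2 in total.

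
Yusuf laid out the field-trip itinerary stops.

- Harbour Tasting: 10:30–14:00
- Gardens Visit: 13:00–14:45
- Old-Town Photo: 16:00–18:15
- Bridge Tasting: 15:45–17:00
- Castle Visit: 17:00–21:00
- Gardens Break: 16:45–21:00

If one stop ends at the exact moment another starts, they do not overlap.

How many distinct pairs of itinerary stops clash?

6

Sorted by start: Harbour Tasting, Gardens Visit, Bridge Tasting, Old-Town Photo, Gardens Break, Castle Visit.
Gardens Visit starts before Harbour Tasting ends → Harbour Tasting and Gardens Visit overlap.
Bridge Tasting starts after Harbour Tasting ends, so nothing later overlaps Harbour Tasting either.
Bridge Tasting starts after Gardens Visit ends, so nothing later overlaps Gardens Visit either.
Old-Town Photo starts before Bridge Tasting ends → Bridge Tasting and Old-Town Photo overlap.
Gardens Break starts before Bridge Tasting ends → Bridge Tasting and Gardens Break overlap.
Castle Visit starts exactly when Bridge Tasting ends (back-to-back, no overlap).
Gardens Break starts before Old-Town Photo ends → Old-Town Photo and Gardens Break overlap.
Castle Visit starts before Old-Town Photo ends → Old-Town Photo and Castle Visit overlap.
Castle Visit starts before Gardens Break ends → Gardens Break and Castle Visit overlap.
Overlapping pairs: Bridge Tasting & Gardens Break, Bridge Tasting & Old-Town Photo, Castle Visit & Gardens Break, Castle Visit & Old-Town Photo, Gardens Break & Old-Town Photo, Gardens Visit & Harbour Tasting — 6 in total.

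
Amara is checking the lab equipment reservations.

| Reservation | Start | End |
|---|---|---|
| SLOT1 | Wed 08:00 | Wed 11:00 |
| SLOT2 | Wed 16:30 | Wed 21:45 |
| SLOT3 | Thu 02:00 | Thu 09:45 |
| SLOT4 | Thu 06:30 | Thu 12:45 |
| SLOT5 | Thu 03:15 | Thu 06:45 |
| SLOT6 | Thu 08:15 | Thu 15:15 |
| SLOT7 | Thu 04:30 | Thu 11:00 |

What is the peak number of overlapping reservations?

4

Walk through starts and ends in time order (an end at T is processed before a start at T):
Wed 08:00 start SLOT1 → 1
Wed 11:00 end SLOT1 → 0
Wed 16:30 start SLOT2 → 1
Wed 21:45 end SLOT2 → 0
Thu 02:00 start SLOT3 → 1
Thu 03:15 start SLOT5 → 2
Thu 04:30 start SLOT7 → 3
Thu 06:30 start SLOT4 → 4
Thu 06:45 end SLOT5 → 3
Thu 08:15 start SLOT6 → 4
Thu 09:45 end SLOT3 → 3
Thu 11:00 end SLOT7 → 2
Thu 12:45 end SLOT4 → 1
Thu 15:15 end SLOT6 → 0
Peak is 4, at Thu 06:30 (SLOT3, SLOT4, SLOT5, SLOT7).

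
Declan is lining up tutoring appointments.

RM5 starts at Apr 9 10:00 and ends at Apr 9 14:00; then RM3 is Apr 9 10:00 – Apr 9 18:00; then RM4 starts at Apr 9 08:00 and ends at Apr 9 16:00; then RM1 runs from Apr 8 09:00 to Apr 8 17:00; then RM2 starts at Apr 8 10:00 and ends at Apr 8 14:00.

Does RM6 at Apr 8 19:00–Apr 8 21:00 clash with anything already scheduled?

RM1: ends Apr 8 17:00 at or before RM6 starts Apr 8 19:00 → clear.
RM2: ends Apr 8 14:00 at or before RM6 starts Apr 8 19:00 → clear.
RM4: starts Apr 9 08:00 at or after RM6 ends Apr 8 21:00 → clear.
RM3: starts Apr 9 10:00 at or after RM6 ends Apr 8 21:00 → clear.
RM5: starts Apr 9 10:00 at or after RM6 ends Apr 8 21:00 → clear.

No — it doesn't clash with anything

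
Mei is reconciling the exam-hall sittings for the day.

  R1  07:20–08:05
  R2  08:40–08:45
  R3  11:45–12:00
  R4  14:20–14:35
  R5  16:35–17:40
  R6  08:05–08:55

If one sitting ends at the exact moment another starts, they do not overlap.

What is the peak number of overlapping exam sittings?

Sort all start/end points and keep a running count:
07:20 start R1 → 1
08:05 end R1 → 0
08:05 start R6 → 1
08:40 start R2 → 2
08:45 end R2 → 1
08:55 end R6 → 0
11:45 start R3 → 1
12:00 end R3 → 0
14:20 start R4 → 1
14:35 end R4 → 0
16:35 start R5 → 1
17:40 end R5 → 0
Peak is 2, at 08:40 (R2, R6).

2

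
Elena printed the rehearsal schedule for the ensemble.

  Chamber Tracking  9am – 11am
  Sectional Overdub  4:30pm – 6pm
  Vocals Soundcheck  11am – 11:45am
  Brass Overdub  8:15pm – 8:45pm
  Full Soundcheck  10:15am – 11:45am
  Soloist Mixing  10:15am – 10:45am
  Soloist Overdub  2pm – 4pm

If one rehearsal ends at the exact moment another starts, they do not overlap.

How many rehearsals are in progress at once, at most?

3

Sweep the timeline, counting +1 at each start and −1 at each end (ends before starts at a tie):
9am start Chamber Tracking → 1
10:15am start Full Soundcheck → 2
10:15am start Soloist Mixing → 3
10:45am end Soloist Mixing → 2
11am end Chamber Tracking → 1
11am start Vocals Soundcheck → 2
11:45am end Full Soundcheck → 1
11:45am end Vocals Soundcheck → 0
2pm start Soloist Overdub → 1
4pm end Soloist Overdub → 0
4:30pm start Sectional Overdub → 1
6pm end Sectional Overdub → 0
8:15pm start Brass Overdub → 1
8:45pm end Brass Overdub → 0
Peak is 3, at 10:15am (Chamber Tracking, Full Soundcheck, Soloist Mixing).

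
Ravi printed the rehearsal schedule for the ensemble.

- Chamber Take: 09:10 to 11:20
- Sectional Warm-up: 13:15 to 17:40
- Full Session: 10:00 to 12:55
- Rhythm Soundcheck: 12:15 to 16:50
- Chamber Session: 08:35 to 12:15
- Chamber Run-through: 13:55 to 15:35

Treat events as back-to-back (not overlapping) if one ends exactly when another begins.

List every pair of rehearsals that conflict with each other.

Two intervals overlap when each starts before the other ends.
Sorted by start: Chamber Session, Chamber Take, Full Session, Rhythm Soundcheck, Sectional Warm-up, Chamber Run-through.
Chamber Take starts before Chamber Session ends → Chamber Session and Chamber Take overlap.
Full Session starts before Chamber Session ends → Chamber Session and Full Session overlap.
Rhythm Soundcheck starts exactly when Chamber Session ends (back-to-back, no overlap), so nothing later overlaps Chamber Session either.
Full Session starts before Chamber Take ends → Chamber Take and Full Session overlap.
Rhythm Soundcheck starts after Chamber Take ends, so nothing later overlaps Chamber Take either.
Rhythm Soundcheck starts before Full Session ends → Full Session and Rhythm Soundcheck overlap.
Sectional Warm-up starts after Full Session ends, so nothing later overlaps Full Session either.
Sectional Warm-up starts before Rhythm Soundcheck ends → Rhythm Soundcheck and Sectional Warm-up overlap.
Chamber Run-through starts before Rhythm Soundcheck ends → Rhythm Soundcheck and Chamber Run-through overlap.
Chamber Run-through starts before Sectional Warm-up ends → Sectional Warm-up and Chamber Run-through overlap.

Chamber Run-through & Rhythm Soundcheck, Chamber Run-through & Sectional Warm-up, Chamber Session & Chamber Take, Chamber Session & Full Session, Chamber Take & Full Session, Full Session & Rhythm Soundcheck, Rhythm Soundcheck & Sectional Warm-up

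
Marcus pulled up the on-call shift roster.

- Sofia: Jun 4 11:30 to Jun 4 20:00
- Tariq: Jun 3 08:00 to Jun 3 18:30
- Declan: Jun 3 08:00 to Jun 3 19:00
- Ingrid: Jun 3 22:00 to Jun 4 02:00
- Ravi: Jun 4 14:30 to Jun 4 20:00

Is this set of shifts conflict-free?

No

Sorted by start: Tariq, Declan, Ingrid, Sofia, Ravi.
Declan starts before Tariq ends → Tariq and Declan overlap.
That's a conflict, so the schedule is not conflict-free.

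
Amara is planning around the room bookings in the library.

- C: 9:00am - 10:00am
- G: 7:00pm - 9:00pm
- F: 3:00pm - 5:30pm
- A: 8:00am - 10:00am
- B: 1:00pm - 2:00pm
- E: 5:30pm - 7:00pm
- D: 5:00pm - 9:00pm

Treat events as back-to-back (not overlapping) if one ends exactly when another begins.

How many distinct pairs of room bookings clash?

Check each pair: they overlap iff neither finishes before the other starts.
Sorted by start: A, C, B, F, D, E, G.
C starts before A ends → A and C overlap.
B starts after A ends, so nothing later overlaps A either.
B starts after C ends, so nothing later overlaps C either.
F starts after B ends, so nothing later overlaps B either.
D starts before F ends → F and D overlap.
E starts exactly when F ends (back-to-back, no overlap), so nothing later overlaps F either.
E starts before D ends → D and E overlap.
G starts before D ends → D and G overlap.
G starts exactly when E ends (back-to-back, no overlap).
Overlapping pairs: A & C, D & E, D & F, D & G — 4 in total.

4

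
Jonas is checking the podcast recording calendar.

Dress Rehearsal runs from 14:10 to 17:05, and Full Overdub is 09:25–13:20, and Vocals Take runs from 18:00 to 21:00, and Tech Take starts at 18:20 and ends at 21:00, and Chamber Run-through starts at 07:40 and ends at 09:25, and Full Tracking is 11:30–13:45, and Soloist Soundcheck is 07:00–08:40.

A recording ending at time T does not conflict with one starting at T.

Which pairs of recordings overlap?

Sorted by start: Soloist Soundcheck, Chamber Run-through, Full Overdub, Full Tracking, Dress Rehearsal, Vocals Take, Tech Take.
Chamber Run-through starts before Soloist Soundcheck ends → Soloist Soundcheck and Chamber Run-through overlap.
Full Overdub starts after Soloist Soundcheck ends — done with Soloist Soundcheck.
Full Overdub starts exactly when Chamber Run-through ends (back-to-back, no overlap) — done with Chamber Run-through.
Full Tracking starts before Full Overdub ends → Full Overdub and Full Tracking overlap.
Dress Rehearsal starts after Full Overdub ends — done with Full Overdub.
Dress Rehearsal starts after Full Tracking ends — done with Full Tracking.
Vocals Take starts after Dress Rehearsal ends — done with Dress Rehearsal.
Tech Take starts before Vocals Take ends → Vocals Take and Tech Take overlap.

Chamber Run-through & Soloist Soundcheck, Full Overdub & Full Tracking, Tech Take & Vocals Take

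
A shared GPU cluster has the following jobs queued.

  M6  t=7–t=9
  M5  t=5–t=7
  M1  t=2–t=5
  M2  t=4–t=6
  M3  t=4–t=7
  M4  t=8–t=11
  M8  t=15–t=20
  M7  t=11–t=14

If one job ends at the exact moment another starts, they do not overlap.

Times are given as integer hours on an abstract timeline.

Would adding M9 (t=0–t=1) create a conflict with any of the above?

M1: starts t=2 at or after M9 ends t=1 → clear.
M2: starts t=4 at or after M9 ends t=1 → clear.
M3: starts t=4 at or after M9 ends t=1 → clear.
M5: starts t=5 at or after M9 ends t=1 → clear.
M6: starts t=7 at or after M9 ends t=1 → clear.
M4: starts t=8 at or after M9 ends t=1 → clear.
M7: starts t=11 at or after M9 ends t=1 → clear.
M8: starts t=15 at or after M9 ends t=1 → clear.

No — it doesn't clash with anything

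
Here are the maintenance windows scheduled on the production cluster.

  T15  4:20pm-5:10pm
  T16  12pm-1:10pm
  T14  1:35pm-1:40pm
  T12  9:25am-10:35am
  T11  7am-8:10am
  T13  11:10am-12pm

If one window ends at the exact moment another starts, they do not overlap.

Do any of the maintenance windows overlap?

No

Sorted by start: T11, T12, T13, T16, T14, T15.
T12 starts after T11 ends — done with T11.
T13 starts after T12 ends — done with T12.
T16 starts exactly when T13 ends (back-to-back, no overlap) — done with T13.
T14 starts after T16 ends — done with T16.
T15 starts after T14 ends.
Every pair is clear; the schedule has no overlaps.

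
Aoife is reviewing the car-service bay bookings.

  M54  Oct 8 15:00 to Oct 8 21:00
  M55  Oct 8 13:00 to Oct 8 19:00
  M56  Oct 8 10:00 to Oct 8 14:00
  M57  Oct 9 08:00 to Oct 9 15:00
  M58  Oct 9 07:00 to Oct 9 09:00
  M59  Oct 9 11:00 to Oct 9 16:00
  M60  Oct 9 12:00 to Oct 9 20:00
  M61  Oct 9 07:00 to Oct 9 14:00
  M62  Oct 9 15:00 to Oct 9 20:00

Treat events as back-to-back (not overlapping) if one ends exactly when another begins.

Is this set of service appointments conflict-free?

Sorted by start: M56, M55, M54, M58, M61, M57, M59, M60, M62.
M55 starts before M56 ends → M56 and M55 overlap.
That's a conflict, so the schedule is not conflict-free.

No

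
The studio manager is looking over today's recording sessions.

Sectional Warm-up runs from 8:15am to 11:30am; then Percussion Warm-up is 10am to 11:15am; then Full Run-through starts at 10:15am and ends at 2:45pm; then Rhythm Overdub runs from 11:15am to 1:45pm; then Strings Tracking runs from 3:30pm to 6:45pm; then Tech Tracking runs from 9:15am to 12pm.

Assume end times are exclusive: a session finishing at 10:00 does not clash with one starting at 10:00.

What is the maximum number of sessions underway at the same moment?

Sort all start/end points and keep a running count:
8:15am start Sectional Warm-up → 1
9:15am start Tech Tracking → 2
10am start Percussion Warm-up → 3
10:15am start Full Run-through → 4
11:15am end Percussion Warm-up → 3
11:15am start Rhythm Overdub → 4
11:30am end Sectional Warm-up → 3
12pm end Tech Tracking → 2
1:45pm end Rhythm Overdub → 1
2:45pm end Full Run-through → 0
3:30pm start Strings Tracking → 1
6:45pm end Strings Tracking → 0
Peak is 4, at 10:15am (Full Run-through, Percussion Warm-up, Sectional Warm-up, Tech Tracking).

4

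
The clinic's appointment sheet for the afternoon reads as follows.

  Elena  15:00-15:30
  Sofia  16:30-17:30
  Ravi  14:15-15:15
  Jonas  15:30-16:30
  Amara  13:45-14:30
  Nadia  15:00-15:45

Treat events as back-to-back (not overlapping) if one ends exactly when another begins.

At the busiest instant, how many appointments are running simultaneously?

3

Sweep the timeline, counting +1 at each start and −1 at each end (ends before starts at a tie):
13:45 start Amara → 1
14:15 start Ravi → 2
14:30 end Amara → 1
15:00 start Elena → 2
15:00 start Nadia → 3
15:15 end Ravi → 2
15:30 end Elena → 1
15:30 start Jonas → 2
15:45 end Nadia → 1
16:30 end Jonas → 0
16:30 start Sofia → 1
17:30 end Sofia → 0
Peak is 3, at 15:00 (Elena, Nadia, Ravi).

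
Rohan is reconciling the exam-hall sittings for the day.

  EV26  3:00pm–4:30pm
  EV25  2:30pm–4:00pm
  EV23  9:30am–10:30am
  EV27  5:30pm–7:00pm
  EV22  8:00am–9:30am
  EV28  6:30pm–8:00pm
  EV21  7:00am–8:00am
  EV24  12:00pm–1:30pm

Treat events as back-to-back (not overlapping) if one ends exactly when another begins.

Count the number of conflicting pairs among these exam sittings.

Check each pair: they overlap iff neither finishes before the other starts.
Sorted by start: EV21, EV22, EV23, EV24, EV25, EV26, EV27, EV28.
EV22 starts exactly when EV21 ends (back-to-back, no overlap) — done with EV21.
EV23 starts exactly when EV22 ends (back-to-back, no overlap) — done with EV22.
EV24 starts after EV23 ends — done with EV23.
EV25 starts after EV24 ends — done with EV24.
EV26 starts before EV25 ends → EV25 and EV26 overlap.
EV27 starts after EV25 ends — done with EV25.
EV27 starts after EV26 ends — done with EV26.
EV28 starts before EV27 ends → EV27 and EV28 overlap.
Overlapping pairs: EV25 & EV26, EV27 & EV28 — 2 in total.

2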